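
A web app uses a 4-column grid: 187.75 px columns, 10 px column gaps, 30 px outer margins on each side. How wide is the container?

Adding margins, columns and gutters: 60 + 751 + 30 = 841 px.

841 px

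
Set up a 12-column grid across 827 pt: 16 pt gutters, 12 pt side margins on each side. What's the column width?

52.25 pt

Inside the margins: 827 − 24 = 803 pt.
Subtracting 11 gutters of 16 leaves 627 for 12 columns, so c = 52.25 pt.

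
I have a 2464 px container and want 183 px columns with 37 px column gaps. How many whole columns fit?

Each extra column adds 183 + 37 = 220 px.
(2464 + 37) / 220 = 11.37, so 11 columns fit.

11 columns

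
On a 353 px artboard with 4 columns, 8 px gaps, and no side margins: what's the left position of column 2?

90.25 px

4 columns + 3 gaps: 4c + 3·8 = 353.
4c = 353 − 24 = 329, so c = 82.25 px.
No margin, so column 2 starts at 1·(column + gutter) = 1·90.25 = 90.25 px.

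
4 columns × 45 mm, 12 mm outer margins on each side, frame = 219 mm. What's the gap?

5 mm

Subtract both margins: 219 − 2·12 = 195 mm.
4 columns take 4·45 = 180 mm; remaining 15 splits into 3 gaps.
g = 15 / 3 = 5 mm.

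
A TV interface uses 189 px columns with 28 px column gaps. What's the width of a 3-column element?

623 px

3 columns plus 2 column gaps: 567 + 56 = 623 px.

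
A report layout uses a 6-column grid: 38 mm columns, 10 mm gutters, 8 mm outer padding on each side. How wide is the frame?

Total width: 2·8 + 6·38 + 5·10 = 294 mm.

294 mm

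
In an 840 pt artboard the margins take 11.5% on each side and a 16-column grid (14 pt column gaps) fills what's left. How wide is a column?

Each margin = 11.5% of 840 = 96.6 pt; content = 840 − 2·96.6 = 646.8 pt.
646.8 − 15·14 = 436.8; ÷16 gives c = 27.3 pt.

27.3 pt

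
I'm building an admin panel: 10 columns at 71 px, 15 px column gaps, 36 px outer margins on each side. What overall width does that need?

917 px

Frame = 2·36 + 10·71 + 9·15 = 72 + 710 + 135 = 917 px.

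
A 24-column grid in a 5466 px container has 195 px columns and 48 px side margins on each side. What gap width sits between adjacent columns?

30 px

Subtract both margins: 5466 − 2·48 = 5370 px.
Columns use 4680 px, leaving 690 px across 23 gaps = 30 px each.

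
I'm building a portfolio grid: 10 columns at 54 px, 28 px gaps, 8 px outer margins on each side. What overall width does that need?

808 px

Artboard = 2·8 + 10·54 + 9·28 = 16 + 540 + 252 = 808 px.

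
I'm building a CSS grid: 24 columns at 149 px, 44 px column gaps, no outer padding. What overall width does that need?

4588 px

Summing: 3576 + 1012 = 4588 px.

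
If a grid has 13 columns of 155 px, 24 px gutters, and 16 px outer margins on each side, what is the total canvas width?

2335 px

Total width: 2·16 + 13·155 + 12·24 = 2335 px.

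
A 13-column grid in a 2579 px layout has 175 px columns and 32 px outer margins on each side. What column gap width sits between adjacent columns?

Subtract both margins: 2579 − 2·32 = 2515 px.
13·175 + 12g = 2515 → 12g = 240 → g = 20 px.

20 px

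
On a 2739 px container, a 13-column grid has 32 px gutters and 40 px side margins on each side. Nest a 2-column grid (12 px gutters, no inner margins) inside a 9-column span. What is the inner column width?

909.5 px

Outer content = 2739 − 2·40 = 2659 px.
2659 − 12·32 = 2275; ÷13 gives c = 175 px.
9 columns plus 8 gutters: 1575 + 256 = 1831 px.
Subtracting 1 gutter of 12 leaves 1819 for 2 columns, so d = 909.5 px.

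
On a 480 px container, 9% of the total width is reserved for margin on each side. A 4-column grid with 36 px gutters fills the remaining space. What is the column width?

Each margin = 9% of 480 = 43.2 px; content = 480 − 2·43.2 = 393.6 px.
Subtracting 3 gutters of 36 leaves 285.6 for 4 columns, so c = 71.4 px.

71.4 px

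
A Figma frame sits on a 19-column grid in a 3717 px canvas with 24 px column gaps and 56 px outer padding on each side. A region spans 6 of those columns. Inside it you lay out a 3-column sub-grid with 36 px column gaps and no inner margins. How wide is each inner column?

350 px

Inside the margins: 3717 − 112 = 3605 px.
19 columns + 18 column gaps: 19c + 18·24 = 3605.
19c = 3605 − 432 = 3173, so c = 167 px.
6 columns plus 5 column gaps: 1002 + 120 = 1122 px.
3d + 2·36 = 1122 → 3d = 1050 → d = 350 px.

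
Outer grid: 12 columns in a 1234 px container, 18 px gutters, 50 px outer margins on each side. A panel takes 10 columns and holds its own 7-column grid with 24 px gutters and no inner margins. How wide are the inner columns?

114 px

Subtract both margins: 1234 − 2·50 = 1134 px.
12c + 11·18 = 1134 → 12c = 936 → c = 78 px.
Span of 10: 10·78 + 9·18 = 780 + 162 = 942 px.
942 − 6·24 = 798; ÷7 gives d = 114 px.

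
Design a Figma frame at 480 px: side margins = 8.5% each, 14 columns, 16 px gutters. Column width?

Margins: 8.5% × 480 = 40.8 px each, so content = 480 − 81.6 = 398.4 px.
398.4 − 13·16 = 190.4; ÷14 gives c = 13.6 px.

13.6 px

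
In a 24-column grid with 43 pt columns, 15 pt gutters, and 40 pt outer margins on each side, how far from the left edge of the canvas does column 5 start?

272 pt

Each column+gutter stride is 58 pt; 4 of them past the 40 pt margin is 40 + 232 = 272 pt.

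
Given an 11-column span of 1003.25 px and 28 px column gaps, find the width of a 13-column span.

Subtracting 10 column gaps of 28 leaves 723.25 for 11 columns, so c = 65.75 px.
13-column span = 13·65.75 + 12·28 = 1190.75 px.

1190.75 px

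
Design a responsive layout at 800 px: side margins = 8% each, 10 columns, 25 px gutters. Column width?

Margins: 8% × 800 = 64 px each, so content = 800 − 128 = 672 px.
10 columns + 9 gutters: 10c + 9·25 = 672.
10c = 672 − 225 = 447, so c = 44.7 px.

44.7 px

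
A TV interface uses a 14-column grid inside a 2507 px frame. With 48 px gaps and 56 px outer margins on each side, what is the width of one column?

126.5 px

Inside the margins: 2507 − 112 = 2395 px.
2395 − 13·48 = 1771; ÷14 gives c = 126.5 px.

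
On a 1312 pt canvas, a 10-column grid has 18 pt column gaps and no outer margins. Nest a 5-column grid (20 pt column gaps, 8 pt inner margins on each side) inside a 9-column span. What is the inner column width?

216.6 pt

Subtracting 9 column gaps of 18 leaves 1150 for 10 columns, so c = 115 pt.
9 columns plus 8 column gaps: 1035 + 144 = 1179 pt.
Inner content = 1179 − 2·8 = 1163 pt.
1163 − 4·20 = 1083; ÷5 gives d = 216.6 pt.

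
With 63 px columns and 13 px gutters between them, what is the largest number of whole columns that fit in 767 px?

10 columns

k columns need k·63 + (k−1)·13 = k·76 − 13.
k·76 − 13 ≤ 767 → k ≤ 780 / 76 ≈ 10.26, so k = 10.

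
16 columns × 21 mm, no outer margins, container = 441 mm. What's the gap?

Columns use 336 mm, leaving 105 mm across 15 gaps = 7 mm each.

7 mm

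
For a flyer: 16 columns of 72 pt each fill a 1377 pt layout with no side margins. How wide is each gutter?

Columns use 1152 pt, leaving 225 pt across 15 gutters = 15 pt each.

15 pt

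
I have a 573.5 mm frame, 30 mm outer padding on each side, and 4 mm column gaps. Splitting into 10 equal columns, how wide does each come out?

Subtract both margins: 573.5 − 2·30 = 513.5 mm.
10 columns + 9 column gaps: 10c + 9·4 = 513.5.
10c = 513.5 − 36 = 477.5, so c = 47.75 mm.

47.75 mm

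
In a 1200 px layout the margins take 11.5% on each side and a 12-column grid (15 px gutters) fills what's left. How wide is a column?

63.25 px

Margins: 11.5% × 1200 = 138 px each, so content = 1200 − 276 = 924 px.
12c + 11·15 = 924 → 12c = 759 → c = 63.25 px.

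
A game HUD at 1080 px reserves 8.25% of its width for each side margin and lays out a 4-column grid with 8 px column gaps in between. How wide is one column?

1080 × (1 − 2·8.25%) = 1080 × 83.5% = 901.8 px for the columns.
4c + 3·8 = 901.8 → 4c = 877.8 → c = 219.45 px.

219.45 px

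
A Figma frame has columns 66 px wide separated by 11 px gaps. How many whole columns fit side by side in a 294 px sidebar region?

3 columns

3 columns: 3·66 + 2·11 = 220 px ≤ 294.
4 columns: 297 px > 294. So 3.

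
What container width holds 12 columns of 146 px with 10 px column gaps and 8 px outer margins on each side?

Total width: 2·8 + 12·146 + 11·10 = 1878 px.

1878 px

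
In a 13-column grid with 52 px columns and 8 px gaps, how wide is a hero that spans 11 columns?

11 columns plus 10 gaps: 572 + 80 = 652 px.

652 px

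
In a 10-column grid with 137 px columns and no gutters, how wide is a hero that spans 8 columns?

With no gutters, 8 columns span 8·137 = 1096 px.

1096 px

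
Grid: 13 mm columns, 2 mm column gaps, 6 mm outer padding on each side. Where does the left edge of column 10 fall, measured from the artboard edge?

Before column 10: the margin + 9 columns + 9 column gaps.
Offset = 6 + 9·(13 + 2) = 6 + 135 = 141 mm.

141 mm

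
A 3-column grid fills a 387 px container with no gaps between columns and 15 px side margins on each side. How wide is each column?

119 px

Take off 30 px of margins, leaving 357 px.
357 / 3 = 119 px per column.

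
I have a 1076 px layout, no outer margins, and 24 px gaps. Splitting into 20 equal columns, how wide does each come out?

31 px

Subtracting 19 gaps of 24 leaves 620 for 20 columns, so c = 31 px.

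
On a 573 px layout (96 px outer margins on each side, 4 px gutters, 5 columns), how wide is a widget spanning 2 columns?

Inside the margins: 573 − 192 = 381 px.
5c + 4·4 = 381 → 5c = 365 → c = 73 px.
Span of 2: 2·73 + 1·4 = 146 + 4 = 150 px.

150 px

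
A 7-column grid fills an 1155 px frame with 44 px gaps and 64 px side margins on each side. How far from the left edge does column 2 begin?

Inside the margins: 1155 − 128 = 1027 px.
1027 − 6·44 = 763; ÷7 gives c = 109 px.
Each column+gutter stride is 153 px; 1 of them past the 64 px margin is 64 + 153 = 217 px.

217 px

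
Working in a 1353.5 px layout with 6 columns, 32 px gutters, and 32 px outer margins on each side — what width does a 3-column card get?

628.75 px

Inside the margins: 1353.5 − 64 = 1289.5 px.
6c + 5·32 = 1289.5 → 6c = 1129.5 → c = 188.25 px.
3-column span = 3·188.25 + 2·32 = 628.75 px.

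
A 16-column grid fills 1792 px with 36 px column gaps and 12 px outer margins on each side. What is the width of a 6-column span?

Content width = 1792 − 2·12 = 1768 px.
1768 − 15·36 = 1228; ÷16 gives c = 76.75 px.
Span of 6: 6·76.75 + 5·36 = 460.5 + 180 = 640.5 px.

640.5 px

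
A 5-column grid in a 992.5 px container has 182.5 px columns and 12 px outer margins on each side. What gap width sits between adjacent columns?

14 px

Take off 24 px of margins, leaving 968.5 px.
Columns use 912.5 px, leaving 56 px across 4 gaps = 14 px each.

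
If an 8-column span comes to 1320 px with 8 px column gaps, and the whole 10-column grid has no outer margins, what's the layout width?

Subtracting 7 column gaps of 8 leaves 1264 for 8 columns, so c = 158 px.
Total width: 10·158 + 9·8 = 1652 px.

1652 px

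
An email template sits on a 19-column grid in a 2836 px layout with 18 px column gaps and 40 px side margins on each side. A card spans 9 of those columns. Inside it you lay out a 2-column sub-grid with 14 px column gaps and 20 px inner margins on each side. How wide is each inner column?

Subtract both margins: 2836 − 2·40 = 2756 px.
2756 − 18·18 = 2432; ÷19 gives c = 128 px.
9 columns plus 8 column gaps: 1152 + 144 = 1296 px.
Inner content = 1296 − 2·20 = 1256 px.
2d + 1·14 = 1256 → 2d = 1242 → d = 621 px.

621 px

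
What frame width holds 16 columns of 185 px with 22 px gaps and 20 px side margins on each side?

Total width: 2·20 + 16·185 + 15·22 = 3330 px.

3330 px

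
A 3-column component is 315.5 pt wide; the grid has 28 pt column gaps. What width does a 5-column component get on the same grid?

315.5 − 2·28 = 259.5; ÷3 gives c = 86.5 pt.
5-column span = 5·86.5 + 4·28 = 544.5 pt.

544.5 pt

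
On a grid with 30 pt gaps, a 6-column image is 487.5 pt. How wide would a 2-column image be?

Subtracting 5 gaps of 30 leaves 337.5 for 6 columns, so c = 56.25 pt.
2 columns plus 1 gap: 112.5 + 30 = 142.5 pt.

142.5 pt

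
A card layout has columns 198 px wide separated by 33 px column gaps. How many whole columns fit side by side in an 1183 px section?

Each extra column adds 198 + 33 = 231 px.
(1183 + 33) / 231 = 5.26, so 5 columns fit.

5 columns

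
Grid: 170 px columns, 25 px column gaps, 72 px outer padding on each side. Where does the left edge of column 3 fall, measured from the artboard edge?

462 px

Each column+gutter stride is 195 px; 2 of them past the 72 px margin is 72 + 390 = 462 px.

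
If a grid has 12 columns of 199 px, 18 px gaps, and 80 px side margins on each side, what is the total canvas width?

Total width: 2·80 + 12·199 + 11·18 = 2746 px.

2746 px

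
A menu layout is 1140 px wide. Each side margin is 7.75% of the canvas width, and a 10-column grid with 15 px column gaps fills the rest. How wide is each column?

Each margin = 7.75% of 1140 = 88.35 px; content = 1140 − 2·88.35 = 963.3 px.
10c + 9·15 = 963.3 → 10c = 828.3 → c = 82.83 px.

82.83 px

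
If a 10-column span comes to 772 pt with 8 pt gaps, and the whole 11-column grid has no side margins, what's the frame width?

10 columns + 9 gaps: 10c + 9·8 = 772.
10c = 772 − 72 = 700, so c = 70 pt.
Frame = 11·70 + 10·8 = 770 + 80 = 850 pt.

850 pt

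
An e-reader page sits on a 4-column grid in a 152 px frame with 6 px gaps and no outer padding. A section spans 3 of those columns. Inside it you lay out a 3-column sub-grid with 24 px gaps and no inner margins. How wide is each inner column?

21.5 px

152 − 3·6 = 134; ÷4 gives c = 33.5 px.
Span of 3: 3·33.5 + 2·6 = 100.5 + 12 = 112.5 px.
3 columns + 2 gaps: 3d + 2·24 = 112.5.
3d = 112.5 − 48 = 64.5, so d = 21.5 px.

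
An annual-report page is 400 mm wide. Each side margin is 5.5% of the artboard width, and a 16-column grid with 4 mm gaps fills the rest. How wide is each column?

Margins: 5.5% × 400 = 22 mm each, so content = 400 − 44 = 356 mm.
356 − 15·4 = 296; ÷16 gives c = 18.5 mm.

18.5 mm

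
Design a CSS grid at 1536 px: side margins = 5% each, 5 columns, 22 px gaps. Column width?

Margins: 5% × 1536 = 76.8 px each, so content = 1536 − 153.6 = 1382.4 px.
5c + 4·22 = 1382.4 → 5c = 1294.4 → c = 258.88 px.

258.88 px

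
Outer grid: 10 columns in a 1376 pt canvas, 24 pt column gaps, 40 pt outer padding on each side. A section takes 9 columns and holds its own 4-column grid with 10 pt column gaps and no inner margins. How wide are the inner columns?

283.5 pt

Inside the margins: 1376 − 80 = 1296 pt.
10c + 9·24 = 1296 → 10c = 1080 → c = 108 pt.
Span of 9: 9·108 + 8·24 = 972 + 192 = 1164 pt.
4d + 3·10 = 1164 → 4d = 1134 → d = 283.5 pt.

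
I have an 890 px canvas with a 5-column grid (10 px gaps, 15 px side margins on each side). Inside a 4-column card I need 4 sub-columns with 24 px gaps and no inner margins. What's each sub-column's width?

Outer content = 890 − 2·15 = 860 px.
5 columns + 4 gaps: 5c + 4·10 = 860.
5c = 860 − 40 = 820, so c = 164 px.
4-column span = 4·164 + 3·10 = 686 px.
4d + 3·24 = 686 → 4d = 614 → d = 153.5 px.

153.5 px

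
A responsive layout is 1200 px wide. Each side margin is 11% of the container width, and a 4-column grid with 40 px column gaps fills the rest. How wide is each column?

204 px

Each margin = 11% of 1200 = 132 px; content = 1200 − 2·132 = 936 px.
4c + 3·40 = 936 → 4c = 816 → c = 204 px.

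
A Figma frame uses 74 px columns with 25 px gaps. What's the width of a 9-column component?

866 px

9-column span = 9·74 + 8·25 = 866 px.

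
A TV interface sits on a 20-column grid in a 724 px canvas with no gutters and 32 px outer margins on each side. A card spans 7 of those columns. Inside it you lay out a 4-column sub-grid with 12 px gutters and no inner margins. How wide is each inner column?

48.75 px

Take off 64 px of margins, leaving 660 px.
20c = 660 → c = 33 px.
With no gutters, 7 columns span 7·33 = 231 px.
4 columns + 3 gutters: 4d + 3·12 = 231.
4d = 231 − 36 = 195, so d = 48.75 px.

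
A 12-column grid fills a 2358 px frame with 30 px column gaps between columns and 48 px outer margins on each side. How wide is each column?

161 px

Subtract both margins: 2358 − 2·48 = 2262 px.
2262 − 11·30 = 1932; ÷12 gives c = 161 px.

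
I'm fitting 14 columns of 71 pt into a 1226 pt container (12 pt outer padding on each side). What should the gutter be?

Take off 24 pt of margins, leaving 1202 pt.
14 columns take 14·71 = 994 pt; remaining 208 splits into 13 gutters.
g = 208 / 13 = 16 pt.

16 pt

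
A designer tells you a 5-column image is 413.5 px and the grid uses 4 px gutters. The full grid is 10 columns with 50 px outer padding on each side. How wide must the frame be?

413.5 − 4·4 = 397.5; ÷5 gives c = 79.5 px.
Frame = 2·50 + 10·79.5 + 9·4 = 100 + 795 + 36 = 931 px.

931 px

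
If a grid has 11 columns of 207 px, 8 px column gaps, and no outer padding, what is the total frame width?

2357 px

Frame = 11·207 + 10·8 = 2277 + 80 = 2357 px.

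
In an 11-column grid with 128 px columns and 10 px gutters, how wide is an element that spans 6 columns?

6 columns plus 5 gutters: 768 + 50 = 818 px.

818 px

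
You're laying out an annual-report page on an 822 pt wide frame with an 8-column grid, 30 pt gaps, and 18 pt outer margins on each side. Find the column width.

Inside the margins: 822 − 36 = 786 pt.
Subtracting 7 gaps of 30 leaves 576 for 8 columns, so c = 72 pt.

72 pt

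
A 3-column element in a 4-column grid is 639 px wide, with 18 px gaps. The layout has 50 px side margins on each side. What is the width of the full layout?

958 px

3 columns + 2 gaps: 3c + 2·18 = 639.
3c = 639 − 36 = 603, so c = 201 px.
Adding margins, columns and gutters: 100 + 804 + 54 = 958 px.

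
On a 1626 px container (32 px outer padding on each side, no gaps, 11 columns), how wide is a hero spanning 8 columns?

1136 px

Take off 64 px of margins, leaving 1562 px.
11c = 1562 → c = 142 px.
8-column span = 8·142 = 1136 px.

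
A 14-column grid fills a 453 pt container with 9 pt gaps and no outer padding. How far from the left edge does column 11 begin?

14c + 13·9 = 453 → 14c = 336 → c = 24 pt.
Before column 11: 10 columns + 10 gaps.
Offset = 10·(24 + 9) = 10·33 = 330 pt.

330 pt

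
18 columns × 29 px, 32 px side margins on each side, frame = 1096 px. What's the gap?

30 px

Take off 64 px of margins, leaving 1032 px.
Columns use 522 px, leaving 510 px across 17 gaps = 30 px each.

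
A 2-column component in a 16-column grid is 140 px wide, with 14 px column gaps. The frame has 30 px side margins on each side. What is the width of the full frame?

1278 px

2c + 1·14 = 140 → 2c = 126 → c = 63 px.
Frame = 2·30 + 16·63 + 15·14 = 60 + 1008 + 210 = 1278 px.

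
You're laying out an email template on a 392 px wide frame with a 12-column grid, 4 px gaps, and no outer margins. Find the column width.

29 px

12c + 11·4 = 392 → 12c = 348 → c = 29 px.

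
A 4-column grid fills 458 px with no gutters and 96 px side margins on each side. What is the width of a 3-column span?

Subtract both margins: 458 − 2·96 = 266 px.
With no gutters, each column is 266/4 = 66.5 px.
With no gutters, 3 columns span 3·66.5 = 199.5 px.

199.5 px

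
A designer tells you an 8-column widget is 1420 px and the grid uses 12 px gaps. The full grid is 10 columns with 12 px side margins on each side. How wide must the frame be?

Subtracting 7 gaps of 12 leaves 1336 for 8 columns, so c = 167 px.
Total width: 2·12 + 10·167 + 9·12 = 1802 px.

1802 px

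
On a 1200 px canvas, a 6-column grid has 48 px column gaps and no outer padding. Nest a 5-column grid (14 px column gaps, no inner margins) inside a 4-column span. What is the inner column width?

1200 − 5·48 = 960; ÷6 gives c = 160 px.
Span of 4: 4·160 + 3·48 = 640 + 144 = 784 px.
5d + 4·14 = 784 → 5d = 728 → d = 145.6 px.

145.6 px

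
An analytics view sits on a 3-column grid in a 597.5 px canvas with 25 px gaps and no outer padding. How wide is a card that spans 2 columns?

3 columns + 2 gaps: 3c + 2·25 = 597.5.
3c = 597.5 − 50 = 547.5, so c = 182.5 px.
2-column span = 2·182.5 + 1·25 = 390 px.

390 px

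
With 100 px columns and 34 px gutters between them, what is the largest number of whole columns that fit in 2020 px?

Each extra column adds 100 + 34 = 134 px.
(2020 + 34) / 134 = 15.33, so 15 columns fit.

15 columns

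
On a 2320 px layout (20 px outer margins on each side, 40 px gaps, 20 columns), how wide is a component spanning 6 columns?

656 px

Subtract both margins: 2320 − 2·20 = 2280 px.
20c + 19·40 = 2280 → 20c = 1520 → c = 76 px.
Span of 6: 6·76 + 5·40 = 456 + 200 = 656 px.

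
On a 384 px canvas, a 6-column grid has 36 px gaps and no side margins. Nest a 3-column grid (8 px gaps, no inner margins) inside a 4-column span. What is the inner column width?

76 px

384 − 5·36 = 204; ÷6 gives c = 34 px.
4 columns plus 3 gaps: 136 + 108 = 244 px.
3d + 2·8 = 244 → 3d = 228 → d = 76 px.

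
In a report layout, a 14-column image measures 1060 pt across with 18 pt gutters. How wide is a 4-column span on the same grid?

290 pt

Subtracting 13 gutters of 18 leaves 826 for 14 columns, so c = 59 pt.
4 columns plus 3 gutters: 236 + 54 = 290 pt.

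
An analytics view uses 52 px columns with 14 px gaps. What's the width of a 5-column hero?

316 px

5-column span = 5·52 + 4·14 = 316 px.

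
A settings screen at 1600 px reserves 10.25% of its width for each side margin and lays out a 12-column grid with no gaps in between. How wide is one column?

Margins: 10.25% × 1600 = 164 px each, so content = 1600 − 328 = 1272 px.
1272 / 12 = 106 px per column.

106 px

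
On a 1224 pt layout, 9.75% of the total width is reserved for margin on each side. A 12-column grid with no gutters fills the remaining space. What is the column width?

82.11 pt

1224 × (1 − 2·9.75%) = 1224 × 80.5% = 985.32 pt for the columns.
985.32 / 12 = 82.11 pt per column.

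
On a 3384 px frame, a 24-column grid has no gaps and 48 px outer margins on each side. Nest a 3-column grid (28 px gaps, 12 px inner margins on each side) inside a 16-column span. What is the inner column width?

Take off 96 px of margins, leaving 3288 px.
With no gaps, each column is 3288/24 = 137 px.
16-column span = 16·137 = 2192 px.
Inner content = 2192 − 2·12 = 2168 px.
2168 − 2·28 = 2112; ÷3 gives d = 704 px.

704 px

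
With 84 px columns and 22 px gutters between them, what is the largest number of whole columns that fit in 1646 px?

15 columns

Each extra column adds 84 + 22 = 106 px.
(1646 + 22) / 106 = 15.74, so 15 columns fit.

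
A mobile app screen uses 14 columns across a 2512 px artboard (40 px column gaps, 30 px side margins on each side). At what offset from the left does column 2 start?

Inside the margins: 2512 − 60 = 2452 px.
14 columns + 13 column gaps: 14c + 13·40 = 2452.
14c = 2452 − 520 = 1932, so c = 138 px.
Each column+gutter stride is 178 px; 1 of them past the 30 px margin is 30 + 178 = 208 px.

208 px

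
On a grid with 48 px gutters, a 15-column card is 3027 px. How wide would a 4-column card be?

772 px

Subtracting 14 gutters of 48 leaves 2355 for 15 columns, so c = 157 px.
4-column span = 4·157 + 3·48 = 772 px.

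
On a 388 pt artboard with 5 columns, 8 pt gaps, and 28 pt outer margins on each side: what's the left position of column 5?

Inside the margins: 388 − 56 = 332 pt.
332 − 4·8 = 300; ÷5 gives c = 60 pt.
Column 5 starts at margin + 4·(column + gutter) = 28 + 4·68 = 300 pt.

300 pt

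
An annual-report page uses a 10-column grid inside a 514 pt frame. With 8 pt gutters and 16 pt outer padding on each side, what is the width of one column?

Content width = 514 − 2·16 = 482 pt.
482 − 9·8 = 410; ÷10 gives c = 41 pt.

41 pt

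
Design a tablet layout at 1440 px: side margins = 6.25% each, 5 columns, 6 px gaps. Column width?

247.2 px

1440 × (1 − 2·6.25%) = 1440 × 87.5% = 1260 px for the columns.
5 columns + 4 gaps: 5c + 4·6 = 1260.
5c = 1260 − 24 = 1236, so c = 247.2 px.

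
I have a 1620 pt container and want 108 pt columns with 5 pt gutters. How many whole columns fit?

14 columns

14 columns: 14·108 + 13·5 = 1577 pt ≤ 1620.
15 columns: 1690 pt > 1620. So 14.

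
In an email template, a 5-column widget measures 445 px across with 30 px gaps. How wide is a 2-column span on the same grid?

160 px

Subtracting 4 gaps of 30 leaves 325 for 5 columns, so c = 65 px.
2 columns plus 1 gap: 130 + 30 = 160 px.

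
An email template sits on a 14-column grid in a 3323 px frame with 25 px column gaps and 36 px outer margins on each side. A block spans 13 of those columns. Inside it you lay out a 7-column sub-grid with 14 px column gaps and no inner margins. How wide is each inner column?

Subtract both margins: 3323 − 2·36 = 3251 px.
14 columns + 13 column gaps: 14c + 13·25 = 3251.
14c = 3251 − 325 = 2926, so c = 209 px.
13 columns plus 12 column gaps: 2717 + 300 = 3017 px.
7 columns + 6 column gaps: 7d + 6·14 = 3017.
7d = 3017 − 84 = 2933, so d = 419 px.

419 px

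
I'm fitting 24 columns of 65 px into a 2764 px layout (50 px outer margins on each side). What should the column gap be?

Inside the margins: 2764 − 100 = 2664 px.
24·65 + 23g = 2664 → 23g = 1104 → g = 48 px.

48 px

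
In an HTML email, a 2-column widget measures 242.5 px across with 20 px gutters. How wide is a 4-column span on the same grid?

505 px

242.5 − 1·20 = 222.5; ÷2 gives c = 111.25 px.
4-column span = 4·111.25 + 3·20 = 505 px.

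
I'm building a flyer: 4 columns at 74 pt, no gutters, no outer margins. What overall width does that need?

Summing: 296 = 296 pt.

296 pt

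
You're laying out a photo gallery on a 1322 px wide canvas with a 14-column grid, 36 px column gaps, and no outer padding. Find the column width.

1322 − 13·36 = 854; ÷14 gives c = 61 px.

61 px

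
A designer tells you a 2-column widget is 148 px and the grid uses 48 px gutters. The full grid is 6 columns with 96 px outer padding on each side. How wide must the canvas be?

732 px

148 − 1·48 = 100; ÷2 gives c = 50 px.
Adding margins, columns and gutters: 192 + 300 + 240 = 732 px.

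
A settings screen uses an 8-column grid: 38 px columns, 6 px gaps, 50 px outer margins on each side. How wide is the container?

446 px

Total width: 2·50 + 8·38 + 7·6 = 446 px.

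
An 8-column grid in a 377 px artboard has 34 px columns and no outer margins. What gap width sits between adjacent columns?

15 px

8 columns take 8·34 = 272 px; remaining 105 splits into 7 gaps.
g = 105 / 7 = 15 px.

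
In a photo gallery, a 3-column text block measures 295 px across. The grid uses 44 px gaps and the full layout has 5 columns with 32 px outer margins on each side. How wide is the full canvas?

3c + 2·44 = 295 → 3c = 207 → c = 69 px.
Total width: 2·32 + 5·69 + 4·44 = 585 px.

585 px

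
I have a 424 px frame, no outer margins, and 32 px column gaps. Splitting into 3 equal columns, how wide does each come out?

120 px

424 − 2·32 = 360; ÷3 gives c = 120 px.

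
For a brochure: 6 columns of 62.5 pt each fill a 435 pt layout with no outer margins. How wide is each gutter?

12 pt

6 columns take 6·62.5 = 375 pt; remaining 60 splits into 5 gutters.
g = 60 / 5 = 12 pt.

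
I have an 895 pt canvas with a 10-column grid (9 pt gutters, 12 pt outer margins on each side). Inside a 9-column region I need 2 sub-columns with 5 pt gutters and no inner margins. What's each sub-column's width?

Outer content = 895 − 2·12 = 871 pt.
10c + 9·9 = 871 → 10c = 790 → c = 79 pt.
9 columns plus 8 gutters: 711 + 72 = 783 pt.
2d + 1·5 = 783 → 2d = 778 → d = 389 pt.

389 pt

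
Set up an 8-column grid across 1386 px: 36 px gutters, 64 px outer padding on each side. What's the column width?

125.75 px

Inside the margins: 1386 − 128 = 1258 px.
8 columns + 7 gutters: 8c + 7·36 = 1258.
8c = 1258 − 252 = 1006, so c = 125.75 px.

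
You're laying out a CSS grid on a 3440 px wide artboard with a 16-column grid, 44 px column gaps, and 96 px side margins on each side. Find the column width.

Content width = 3440 − 2·96 = 3248 px.
3248 − 15·44 = 2588; ÷16 gives c = 161.75 px.

161.75 px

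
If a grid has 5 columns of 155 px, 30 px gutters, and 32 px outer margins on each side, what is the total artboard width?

Adding margins, columns and gutters: 64 + 775 + 120 = 959 px.

959 px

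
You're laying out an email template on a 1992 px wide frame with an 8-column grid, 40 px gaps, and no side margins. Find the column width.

214 px

8c + 7·40 = 1992 → 8c = 1712 → c = 214 px.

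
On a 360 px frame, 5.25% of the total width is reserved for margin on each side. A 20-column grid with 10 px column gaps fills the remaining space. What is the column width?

6.61 px

360 × (1 − 2·5.25%) = 360 × 89.5% = 322.2 px for the columns.
20c + 19·10 = 322.2 → 20c = 132.2 → c = 6.61 px.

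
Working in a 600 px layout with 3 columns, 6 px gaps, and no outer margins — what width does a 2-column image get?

398 px

3c + 2·6 = 600 → 3c = 588 → c = 196 px.
2-column span = 2·196 + 1·6 = 398 px.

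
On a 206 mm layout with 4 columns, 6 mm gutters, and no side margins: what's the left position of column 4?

Subtracting 3 gutters of 6 leaves 188 for 4 columns, so c = 47 mm.
Each column+gutter stride is 53 mm; with no margin, 3 of them is 159 mm.

159 mm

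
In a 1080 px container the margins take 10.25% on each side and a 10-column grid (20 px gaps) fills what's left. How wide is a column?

Margins: 10.25% × 1080 = 110.7 px each, so content = 1080 − 221.4 = 858.6 px.
858.6 − 9·20 = 678.6; ÷10 gives c = 67.86 px.

67.86 px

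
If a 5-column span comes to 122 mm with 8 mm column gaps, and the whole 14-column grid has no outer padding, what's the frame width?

356 mm

122 − 4·8 = 90; ÷5 gives c = 18 mm.
Total width: 14·18 + 13·8 = 356 mm.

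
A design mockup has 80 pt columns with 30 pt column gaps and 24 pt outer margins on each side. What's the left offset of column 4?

Column 4 starts at margin + 3·(column + gutter) = 24 + 3·110 = 354 pt.

354 pt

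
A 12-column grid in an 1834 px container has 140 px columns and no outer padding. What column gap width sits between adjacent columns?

14 px

12 columns take 12·140 = 1680 px; remaining 154 splits into 11 column gaps.
g = 154 / 11 = 14 px.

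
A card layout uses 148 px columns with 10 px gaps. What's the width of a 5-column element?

780 px

Span of 5: 5·148 + 4·10 = 740 + 40 = 780 px.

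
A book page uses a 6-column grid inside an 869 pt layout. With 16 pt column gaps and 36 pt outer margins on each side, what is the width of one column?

119.5 pt

Take off 72 pt of margins, leaving 797 pt.
6 columns + 5 column gaps: 6c + 5·16 = 797.
6c = 797 − 80 = 717, so c = 119.5 pt.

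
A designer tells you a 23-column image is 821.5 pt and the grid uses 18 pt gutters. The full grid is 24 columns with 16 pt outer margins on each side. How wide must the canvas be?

890 pt

23 columns + 22 gutters: 23c + 22·18 = 821.5.
23c = 821.5 − 396 = 425.5, so c = 18.5 pt.
Adding margins, columns and gutters: 32 + 444 + 414 = 890 pt.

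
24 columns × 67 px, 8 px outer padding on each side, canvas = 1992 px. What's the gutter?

16 px

Content width = 1992 − 2·8 = 1976 px.
Columns use 1608 px, leaving 368 px across 23 gutters = 16 px each.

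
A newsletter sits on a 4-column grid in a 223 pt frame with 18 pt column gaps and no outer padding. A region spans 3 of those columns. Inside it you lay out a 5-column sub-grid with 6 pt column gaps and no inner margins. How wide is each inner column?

Subtracting 3 column gaps of 18 leaves 169 for 4 columns, so c = 42.25 pt.
3 columns plus 2 column gaps: 126.75 + 36 = 162.75 pt.
162.75 − 4·6 = 138.75; ÷5 gives d = 27.75 pt.

27.75 pt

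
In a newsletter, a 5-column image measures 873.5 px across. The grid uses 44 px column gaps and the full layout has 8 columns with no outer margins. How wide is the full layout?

873.5 − 4·44 = 697.5; ÷5 gives c = 139.5 px.
Summing: 1116 + 308 = 1424 px.

1424 px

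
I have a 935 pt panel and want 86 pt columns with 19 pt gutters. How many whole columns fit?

9 columns

9 columns: 9·86 + 8·19 = 926 pt ≤ 935.
10 columns: 1031 pt > 935. So 9.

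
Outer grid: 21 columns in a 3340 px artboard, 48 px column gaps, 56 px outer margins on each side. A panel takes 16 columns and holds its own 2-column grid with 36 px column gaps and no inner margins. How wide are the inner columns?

Subtract both margins: 3340 − 2·56 = 3228 px.
3228 − 20·48 = 2268; ÷21 gives c = 108 px.
16 columns plus 15 column gaps: 1728 + 720 = 2448 px.
Subtracting 1 column gap of 36 leaves 2412 for 2 columns, so d = 1206 px.

1206 px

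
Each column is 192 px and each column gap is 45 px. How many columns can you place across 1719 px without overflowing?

7 columns

7 columns: 7·192 + 6·45 = 1614 px ≤ 1719.
8 columns: 1851 px > 1719. So 7.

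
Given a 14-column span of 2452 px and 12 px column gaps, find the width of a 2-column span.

340 px

14 columns + 13 column gaps: 14c + 13·12 = 2452.
14c = 2452 − 156 = 2296, so c = 164 px.
2-column span = 2·164 + 1·12 = 340 px.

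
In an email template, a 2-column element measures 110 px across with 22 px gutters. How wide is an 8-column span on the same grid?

2c + 1·22 = 110 → 2c = 88 → c = 44 px.
Span of 8: 8·44 + 7·22 = 352 + 154 = 506 px.

506 px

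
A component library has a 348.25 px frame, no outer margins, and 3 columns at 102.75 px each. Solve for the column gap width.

20 px

3·102.75 + 2g = 348.25 → 2g = 40 → g = 20 px.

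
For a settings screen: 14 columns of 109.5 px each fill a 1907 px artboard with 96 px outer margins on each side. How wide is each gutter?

Take off 192 px of margins, leaving 1715 px.
Columns use 1533 px, leaving 182 px across 13 gutters = 14 px each.

14 px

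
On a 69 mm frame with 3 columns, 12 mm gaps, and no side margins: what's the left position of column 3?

Subtracting 2 gaps of 12 leaves 45 for 3 columns, so c = 15 mm.
Each column+gutter stride is 27 mm; with no margin, 2 of them is 54 mm.

54 mm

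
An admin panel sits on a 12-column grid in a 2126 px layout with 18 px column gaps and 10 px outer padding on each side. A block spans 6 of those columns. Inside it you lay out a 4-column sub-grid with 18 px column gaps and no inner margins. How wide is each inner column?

247.5 px

Inside the margins: 2126 − 20 = 2106 px.
Subtracting 11 column gaps of 18 leaves 1908 for 12 columns, so c = 159 px.
6 columns plus 5 column gaps: 954 + 90 = 1044 px.
4 columns + 3 column gaps: 4d + 3·18 = 1044.
4d = 1044 − 54 = 990, so d = 247.5 px.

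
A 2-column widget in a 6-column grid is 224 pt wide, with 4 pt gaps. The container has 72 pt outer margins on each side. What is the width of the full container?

824 pt

2c + 1·4 = 224 → 2c = 220 → c = 110 pt.
Total width: 2·72 + 6·110 + 5·4 = 824 pt.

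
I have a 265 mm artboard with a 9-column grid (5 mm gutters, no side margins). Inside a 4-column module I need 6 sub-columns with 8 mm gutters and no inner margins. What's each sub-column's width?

12.5 mm

Subtracting 8 gutters of 5 leaves 225 for 9 columns, so c = 25 mm.
4-column span = 4·25 + 3·5 = 115 mm.
6d + 5·8 = 115 → 6d = 75 → d = 12.5 mm.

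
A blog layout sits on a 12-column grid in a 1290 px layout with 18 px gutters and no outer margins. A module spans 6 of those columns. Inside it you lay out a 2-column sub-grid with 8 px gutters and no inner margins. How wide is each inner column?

12c + 11·18 = 1290 → 12c = 1092 → c = 91 px.
6 columns plus 5 gutters: 546 + 90 = 636 px.
636 − 1·8 = 628; ÷2 gives d = 314 px.

314 px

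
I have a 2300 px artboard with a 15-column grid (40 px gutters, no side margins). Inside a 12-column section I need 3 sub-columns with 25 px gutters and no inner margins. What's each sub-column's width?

594 px

15c + 14·40 = 2300 → 15c = 1740 → c = 116 px.
Span of 12: 12·116 + 11·40 = 1392 + 440 = 1832 px.
1832 − 2·25 = 1782; ÷3 gives d = 594 px.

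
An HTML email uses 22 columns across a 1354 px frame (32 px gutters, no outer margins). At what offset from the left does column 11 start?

630 px

22c + 21·32 = 1354 → 22c = 682 → c = 31 px.
No margin, so column 11 starts at 10·(column + gutter) = 10·63 = 630 px.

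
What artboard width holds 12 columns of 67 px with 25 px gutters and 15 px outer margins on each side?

1109 px

Adding margins, columns and gutters: 30 + 804 + 275 = 1109 px.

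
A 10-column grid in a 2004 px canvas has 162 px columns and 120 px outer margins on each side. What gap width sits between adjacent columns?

Take off 240 px of margins, leaving 1764 px.
10 columns take 10·162 = 1620 px; remaining 144 splits into 9 gaps.
g = 144 / 9 = 16 px.

16 px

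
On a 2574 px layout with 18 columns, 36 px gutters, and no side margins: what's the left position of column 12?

18 columns + 17 gutters: 18c + 17·36 = 2574.
18c = 2574 − 612 = 1962, so c = 109 px.
Before column 12: 11 columns + 11 gutters.
Offset = 11·(109 + 36) = 11·145 = 1595 px.

1595 px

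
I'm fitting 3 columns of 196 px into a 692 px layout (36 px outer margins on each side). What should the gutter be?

Take off 72 px of margins, leaving 620 px.
3 columns take 3·196 = 588 px; remaining 32 splits into 2 gutters.
g = 32 / 2 = 16 px.

16 px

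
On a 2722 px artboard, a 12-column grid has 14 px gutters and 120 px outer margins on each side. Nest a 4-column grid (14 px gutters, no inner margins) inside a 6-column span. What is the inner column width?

298 px

Take off 240 px of margins, leaving 2482 px.
Subtracting 11 gutters of 14 leaves 2328 for 12 columns, so c = 194 px.
6-column span = 6·194 + 5·14 = 1234 px.
1234 − 3·14 = 1192; ÷4 gives d = 298 px.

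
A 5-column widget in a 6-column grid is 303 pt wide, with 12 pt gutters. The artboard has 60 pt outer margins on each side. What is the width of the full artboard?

486 pt

Subtracting 4 gutters of 12 leaves 255 for 5 columns, so c = 51 pt.
Total width: 2·60 + 6·51 + 5·12 = 486 pt.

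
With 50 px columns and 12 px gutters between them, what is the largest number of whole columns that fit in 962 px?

15 columns

Each extra column adds 50 + 12 = 62 px.
(962 + 12) / 62 = 15.71, so 15 columns fit.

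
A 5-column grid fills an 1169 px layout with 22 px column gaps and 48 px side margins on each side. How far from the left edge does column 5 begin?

Take off 96 px of margins, leaving 1073 px.
Subtracting 4 column gaps of 22 leaves 985 for 5 columns, so c = 197 px.
Column 5 starts at margin + 4·(column + gutter) = 48 + 4·219 = 924 px.

924 px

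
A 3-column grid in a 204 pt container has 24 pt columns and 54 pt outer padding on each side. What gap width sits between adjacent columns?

Subtract both margins: 204 − 2·54 = 96 pt.
3 columns take 3·24 = 72 pt; remaining 24 splits into 2 gaps.
g = 24 / 2 = 12 pt.

12 pt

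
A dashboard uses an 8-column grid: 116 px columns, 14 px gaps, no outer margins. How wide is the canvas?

1026 px

Canvas = 8·116 + 7·14 = 928 + 98 = 1026 px.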